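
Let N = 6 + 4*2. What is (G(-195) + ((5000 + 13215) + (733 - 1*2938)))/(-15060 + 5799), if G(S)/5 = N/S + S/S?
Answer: -624571/361179 ≈ -1.7293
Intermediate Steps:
N = 14 (N = 6 + 8 = 14)
G(S) = 5 + 70/S (G(S) = 5*(14/S + S/S) = 5*(14/S + 1) = 5*(1 + 14/S) = 5 + 70/S)
(G(-195) + ((5000 + 13215) + (733 - 1*2938)))/(-15060 + 5799) = ((5 + 70/(-195)) + ((5000 + 13215) + (733 - 1*2938)))/(-15060 + 5799) = ((5 + 70*(-1/195)) + (18215 + (733 - 2938)))/(-9261) = ((5 - 14/39) + (18215 - 2205))*(-1/9261) = (181/39 + 16010)*(-1/9261) = (624571/39)*(-1/9261) = -624571/361179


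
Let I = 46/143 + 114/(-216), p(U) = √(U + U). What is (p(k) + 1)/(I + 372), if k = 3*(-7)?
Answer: 5148/1913995 + 5148*I*√42/1913995 ≈ 0.0026897 + 0.017431*I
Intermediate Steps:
k = -21
p(U) = √2*√U (p(U) = √(2*U) = √2*√U)
I = -1061/5148 (I = 46*(1/143) + 114*(-1/216) = 46/143 - 19/36 = -1061/5148 ≈ -0.20610)
(p(k) + 1)/(I + 372) = (√2*√(-21) + 1)/(-1061/5148 + 372) = (√2*(I*√21) + 1)/(1913995/5148) = (I*√42 + 1)*(5148/1913995) = (1 + I*√42)*(5148/1913995) = 5148/1913995 + 5148*I*√42/1913995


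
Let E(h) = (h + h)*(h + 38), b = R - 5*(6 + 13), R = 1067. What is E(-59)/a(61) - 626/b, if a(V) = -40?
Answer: -304207/4860 ≈ -62.594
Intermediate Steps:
b = 972 (b = 1067 - 5*(6 + 13) = 1067 - 5*19 = 1067 - 1*95 = 1067 - 95 = 972)
E(h) = 2*h*(38 + h) (E(h) = (2*h)*(38 + h) = 2*h*(38 + h))
E(-59)/a(61) - 626/b = (2*(-59)*(38 - 59))/(-40) - 626/972 = (2*(-59)*(-21))*(-1/40) - 626*1/972 = 2478*(-1/40) - 313/486 = -1239/20 - 313/486 = -304207/4860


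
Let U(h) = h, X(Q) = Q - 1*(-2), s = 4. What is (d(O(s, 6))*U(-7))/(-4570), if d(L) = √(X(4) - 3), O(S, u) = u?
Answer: 7*√3/4570 ≈ 0.0026530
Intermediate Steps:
X(Q) = 2 + Q (X(Q) = Q + 2 = 2 + Q)
d(L) = √3 (d(L) = √((2 + 4) - 3) = √(6 - 3) = √3)
(d(O(s, 6))*U(-7))/(-4570) = (√3*(-7))/(-4570) = -7*√3*(-1/4570) = 7*√3/4570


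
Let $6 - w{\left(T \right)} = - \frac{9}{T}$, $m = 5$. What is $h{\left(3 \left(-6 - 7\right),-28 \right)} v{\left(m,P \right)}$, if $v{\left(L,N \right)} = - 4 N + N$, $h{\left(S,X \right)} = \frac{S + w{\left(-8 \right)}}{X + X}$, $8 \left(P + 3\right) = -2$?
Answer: $\frac{1521}{256} \approx 5.9414$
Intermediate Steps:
$P = - \frac{13}{4}$ ($P = -3 + \frac{1}{8} \left(-2\right) = -3 - \frac{1}{4} = - \frac{13}{4} \approx -3.25$)
$w{\left(T \right)} = 6 + \frac{9}{T}$ ($w{\left(T \right)} = 6 - - \frac{9}{T} = 6 + \frac{9}{T}$)
$h{\left(S,X \right)} = \frac{\frac{39}{8} + S}{2 X}$ ($h{\left(S,X \right)} = \frac{S + \left(6 + \frac{9}{-8}\right)}{X + X} = \frac{S + \left(6 + 9 \left(- \frac{1}{8}\right)\right)}{2 X} = \left(S + \left(6 - \frac{9}{8}\right)\right) \frac{1}{2 X} = \left(S + \frac{39}{8}\right) \frac{1}{2 X} = \left(\frac{39}{8} + S\right) \frac{1}{2 X} = \frac{\frac{39}{8} + S}{2 X}$)
$v{\left(L,N \right)} = - 3 N$
$h{\left(3 \left(-6 - 7\right),-28 \right)} v{\left(m,P \right)} = \frac{39 + 8 \cdot 3 \left(-6 - 7\right)}{16 \left(-28\right)} \left(\left(-3\right) \left(- \frac{13}{4}\right)\right) = \frac{1}{16} \left(- \frac{1}{28}\right) \left(39 + 8 \cdot 3 \left(-13\right)\right) \frac{39}{4} = \frac{1}{16} \left(- \frac{1}{28}\right) \left(39 + 8 \left(-39\right)\right) \frac{39}{4} = \frac{1}{16} \left(- \frac{1}{28}\right) \left(39 - 312\right) \frac{39}{4} = \frac{1}{16} \left(- \frac{1}{28}\right) \left(-273\right) \frac{39}{4} = \frac{39}{64} \cdot \frac{39}{4} = \frac{1521}{256}$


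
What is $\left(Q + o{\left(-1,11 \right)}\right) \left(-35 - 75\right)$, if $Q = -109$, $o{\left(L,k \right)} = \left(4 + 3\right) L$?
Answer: $12760$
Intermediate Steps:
$o{\left(L,k \right)} = 7 L$
$\left(Q + o{\left(-1,11 \right)}\right) \left(-35 - 75\right) = \left(-109 + 7 \left(-1\right)\right) \left(-35 - 75\right) = \left(-109 - 7\right) \left(-110\right) = \left(-116\right) \left(-110\right) = 12760$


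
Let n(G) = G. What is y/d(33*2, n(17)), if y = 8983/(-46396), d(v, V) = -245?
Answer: 8983/11367020 ≈ 0.00079027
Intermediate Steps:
y = -8983/46396 (y = 8983*(-1/46396) = -8983/46396 ≈ -0.19362)
y/d(33*2, n(17)) = -8983/46396/(-245) = -8983/46396*(-1/245) = 8983/11367020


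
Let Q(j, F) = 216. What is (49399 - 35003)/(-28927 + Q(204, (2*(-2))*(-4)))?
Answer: -14396/28711 ≈ -0.50141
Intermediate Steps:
(49399 - 35003)/(-28927 + Q(204, (2*(-2))*(-4))) = (49399 - 35003)/(-28927 + 216) = 14396/(-28711) = 14396*(-1/28711) = -14396/28711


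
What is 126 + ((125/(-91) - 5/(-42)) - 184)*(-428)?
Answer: 21680284/273 ≈ 79415.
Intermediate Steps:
126 + ((125/(-91) - 5/(-42)) - 184)*(-428) = 126 + ((125*(-1/91) - 5*(-1/42)) - 184)*(-428) = 126 + ((-125/91 + 5/42) - 184)*(-428) = 126 + (-685/546 - 184)*(-428) = 126 - 101149/546*(-428) = 126 + 21645886/273 = 21680284/273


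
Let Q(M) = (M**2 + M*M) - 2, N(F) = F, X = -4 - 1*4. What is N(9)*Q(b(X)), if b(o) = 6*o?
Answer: 41454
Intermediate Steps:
X = -8 (X = -4 - 4 = -8)
Q(M) = -2 + 2*M**2 (Q(M) = (M**2 + M**2) - 2 = 2*M**2 - 2 = -2 + 2*M**2)
N(9)*Q(b(X)) = 9*(-2 + 2*(6*(-8))**2) = 9*(-2 + 2*(-48)**2) = 9*(-2 + 2*2304) = 9*(-2 + 4608) = 9*4606 = 41454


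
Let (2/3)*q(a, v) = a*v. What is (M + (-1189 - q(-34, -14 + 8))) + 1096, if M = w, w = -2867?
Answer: -3266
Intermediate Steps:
M = -2867
q(a, v) = 3*a*v/2 (q(a, v) = 3*(a*v)/2 = 3*a*v/2)
(M + (-1189 - q(-34, -14 + 8))) + 1096 = (-2867 + (-1189 - 3*(-34)*(-14 + 8)/2)) + 1096 = (-2867 + (-1189 - 3*(-34)*(-6)/2)) + 1096 = (-2867 + (-1189 - 1*306)) + 1096 = (-2867 + (-1189 - 306)) + 1096 = (-2867 - 1495) + 1096 = -4362 + 1096 = -3266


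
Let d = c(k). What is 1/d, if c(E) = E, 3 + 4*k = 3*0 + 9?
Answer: ⅔ ≈ 0.66667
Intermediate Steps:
k = 3/2 (k = -¾ + (3*0 + 9)/4 = -¾ + (0 + 9)/4 = -¾ + (¼)*9 = -¾ + 9/4 = 3/2 ≈ 1.5000)
d = 3/2 ≈ 1.5000
1/d = 1/(3/2) = ⅔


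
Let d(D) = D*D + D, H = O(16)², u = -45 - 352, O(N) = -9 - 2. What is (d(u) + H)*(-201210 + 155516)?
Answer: -7189174102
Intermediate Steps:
O(N) = -11
u = -397
H = 121 (H = (-11)² = 121)
d(D) = D + D² (d(D) = D² + D = D + D²)
(d(u) + H)*(-201210 + 155516) = (-397*(1 - 397) + 121)*(-201210 + 155516) = (-397*(-396) + 121)*(-45694) = (157212 + 121)*(-45694) = 157333*(-45694) = -7189174102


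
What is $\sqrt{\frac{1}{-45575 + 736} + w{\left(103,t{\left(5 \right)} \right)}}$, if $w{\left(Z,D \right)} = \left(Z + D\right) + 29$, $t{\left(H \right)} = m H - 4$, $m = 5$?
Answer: $\frac{\sqrt{307611951074}}{44839} \approx 12.369$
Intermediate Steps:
$t{\left(H \right)} = -4 + 5 H$ ($t{\left(H \right)} = 5 H - 4 = -4 + 5 H$)
$w{\left(Z,D \right)} = 29 + D + Z$ ($w{\left(Z,D \right)} = \left(D + Z\right) + 29 = 29 + D + Z$)
$\sqrt{\frac{1}{-45575 + 736} + w{\left(103,t{\left(5 \right)} \right)}} = \sqrt{\frac{1}{-45575 + 736} + \left(29 + \left(-4 + 5 \cdot 5\right) + 103\right)} = \sqrt{\frac{1}{-44839} + \left(29 + \left(-4 + 25\right) + 103\right)} = \sqrt{- \frac{1}{44839} + \left(29 + 21 + 103\right)} = \sqrt{- \frac{1}{44839} + 153} = \sqrt{\frac{6860366}{44839}} = \frac{\sqrt{307611951074}}{44839}$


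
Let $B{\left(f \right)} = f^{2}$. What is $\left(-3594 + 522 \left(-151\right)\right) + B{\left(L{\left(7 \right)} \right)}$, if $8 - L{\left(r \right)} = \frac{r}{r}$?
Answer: $-82367$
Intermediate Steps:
$L{\left(r \right)} = 7$ ($L{\left(r \right)} = 8 - \frac{r}{r} = 8 - 1 = 7$)
$\left(-3594 + 522 \left(-151\right)\right) + B{\left(L{\left(7 \right)} \right)} = \left(-3594 + 522 \left(-151\right)\right) + 7^{2} = \left(-3594 - 78822\right) + 49 = -82416 + 49 = -82367$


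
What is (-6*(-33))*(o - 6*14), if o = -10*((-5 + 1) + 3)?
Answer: -14652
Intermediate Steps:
o = 10 (o = -10*(-4 + 3) = -10*(-1) = 10)
(-6*(-33))*(o - 6*14) = (-6*(-33))*(10 - 6*14) = 198*(10 - 84) = 198*(-74) = -14652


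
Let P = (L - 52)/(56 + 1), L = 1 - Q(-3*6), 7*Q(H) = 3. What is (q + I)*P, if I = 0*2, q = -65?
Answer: 7800/133 ≈ 58.647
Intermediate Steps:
Q(H) = 3/7 (Q(H) = (⅐)*3 = 3/7)
I = 0
L = 4/7 (L = 1 - 1*3/7 = 1 - 3/7 = 4/7 ≈ 0.57143)
P = -120/133 (P = (4/7 - 52)/(56 + 1) = -360/7/57 = -360/7*1/57 = -120/133 ≈ -0.90226)
(q + I)*P = (-65 + 0)*(-120/133) = -65*(-120/133) = 7800/133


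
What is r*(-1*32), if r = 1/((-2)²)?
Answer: -8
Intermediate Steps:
r = ¼ (r = 1/4 = ¼ ≈ 0.25000)
r*(-1*32) = (-1*32)/4 = (¼)*(-32) = -8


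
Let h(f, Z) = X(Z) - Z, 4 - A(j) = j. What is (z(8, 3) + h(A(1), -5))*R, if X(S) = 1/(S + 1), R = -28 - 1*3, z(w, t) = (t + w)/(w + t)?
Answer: -713/4 ≈ -178.25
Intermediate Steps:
z(w, t) = 1 (z(w, t) = (t + w)/(t + w) = 1)
A(j) = 4 - j
R = -31 (R = -28 - 3 = -31)
X(S) = 1/(1 + S)
h(f, Z) = 1/(1 + Z) - Z
(z(8, 3) + h(A(1), -5))*R = (1 + (1 - 1*(-5)*(1 - 5))/(1 - 5))*(-31) = (1 + (1 - 1*(-5)*(-4))/(-4))*(-31) = (1 - (1 - 20)/4)*(-31) = (1 - 1/4*(-19))*(-31) = (1 + 19/4)*(-31) = (23/4)*(-31) = -713/4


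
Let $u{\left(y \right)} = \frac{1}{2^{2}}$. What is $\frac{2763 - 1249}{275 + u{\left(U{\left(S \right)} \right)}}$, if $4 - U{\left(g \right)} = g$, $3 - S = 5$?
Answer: $\frac{6056}{1101} \approx 5.5005$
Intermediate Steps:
$S = -2$ ($S = 3 - 5 = -2$)
$U{\left(g \right)} = 4 - g$
$u{\left(y \right)} = \frac{1}{4}$
$\frac{2763 - 1249}{275 + u{\left(U{\left(S \right)} \right)}} = \frac{2763 - 1249}{275 + \frac{1}{4}} = \frac{1514}{\frac{1101}{4}} = 1514 \cdot \frac{4}{1101} = \frac{6056}{1101}$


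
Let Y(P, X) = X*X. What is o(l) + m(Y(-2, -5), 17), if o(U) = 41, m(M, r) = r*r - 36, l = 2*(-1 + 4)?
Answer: 294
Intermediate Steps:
l = 6 (l = 2*3 = 6)
Y(P, X) = X**2
m(M, r) = -36 + r**2 (m(M, r) = r**2 - 36 = -36 + r**2)
o(l) + m(Y(-2, -5), 17) = 41 + (-36 + 17**2) = 41 + (-36 + 289) = 41 + 253 = 294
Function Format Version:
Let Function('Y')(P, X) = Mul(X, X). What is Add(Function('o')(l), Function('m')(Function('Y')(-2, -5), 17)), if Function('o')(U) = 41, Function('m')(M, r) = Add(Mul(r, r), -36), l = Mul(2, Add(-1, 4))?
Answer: 294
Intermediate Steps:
l = 6 (l = Mul(2, 3) = 6)
Function('Y')(P, X) = Pow(X, 2)
Function('m')(M, r) = Add(-36, Pow(r, 2)) (Function('m')(M, r) = Add(Pow(r, 2), -36) = Add(-36, Pow(r, 2)))
Add(Function('o')(l), Function('m')(Function('Y')(-2, -5), 17)) = Add(41, Add(-36, Pow(17, 2))) = Add(41, Add(-36, 289)) = Add(41, 253) = 294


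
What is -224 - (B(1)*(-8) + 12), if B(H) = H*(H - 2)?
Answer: -244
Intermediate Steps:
B(H) = H*(-2 + H)
-224 - (B(1)*(-8) + 12) = -224 - ((1*(-2 + 1))*(-8) + 12) = -224 - ((1*(-1))*(-8) + 12) = -224 - (-1*(-8) + 12) = -224 - (8 + 12) = -224 - 1*20 = -224 - 20 = -244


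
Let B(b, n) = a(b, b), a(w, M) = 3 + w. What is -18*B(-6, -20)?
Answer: 54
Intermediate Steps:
B(b, n) = 3 + b
-18*B(-6, -20) = -18*(3 - 6) = -18*(-3) = 54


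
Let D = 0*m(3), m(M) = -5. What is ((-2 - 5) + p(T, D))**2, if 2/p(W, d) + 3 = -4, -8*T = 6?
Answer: 2601/49 ≈ 53.082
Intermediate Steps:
D = 0 (D = 0*(-5) = 0)
T = -3/4 (T = -1/8*6 = -3/4 ≈ -0.75000)
p(W, d) = -2/7 (p(W, d) = 2/(-3 - 4) = 2/(-7) = 2*(-1/7) = -2/7)
((-2 - 5) + p(T, D))**2 = ((-2 - 5) - 2/7)**2 = (-7 - 2/7)**2 = (-51/7)**2 = 2601/49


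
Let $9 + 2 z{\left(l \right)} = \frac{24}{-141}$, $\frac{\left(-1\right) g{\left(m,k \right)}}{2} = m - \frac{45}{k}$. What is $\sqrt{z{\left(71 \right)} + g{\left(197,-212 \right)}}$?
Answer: $\frac{3 i \sqrt{275098567}}{2491} \approx 19.975 i$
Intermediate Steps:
$g{\left(m,k \right)} = - 2 m + \frac{90}{k}$ ($g{\left(m,k \right)} = - 2 \left(m - \frac{45}{k}\right) = - 2 m + \frac{90}{k}$)
$z{\left(l \right)} = - \frac{431}{94}$ ($z{\left(l \right)} = - \frac{9}{2} + \frac{24 \frac{1}{-141}}{2} = - \frac{9}{2} + \frac{24 \left(- \frac{1}{141}\right)}{2} = - \frac{9}{2} + \frac{1}{2} \left(- \frac{8}{47}\right) = - \frac{9}{2} - \frac{4}{47} = - \frac{431}{94}$)
$\sqrt{z{\left(71 \right)} + g{\left(197,-212 \right)}} = \sqrt{- \frac{431}{94} + \left(\left(-2\right) 197 + \frac{90}{-212}\right)} = \sqrt{- \frac{431}{94} + \left(-394 + 90 \left(- \frac{1}{212}\right)\right)} = \sqrt{- \frac{431}{94} - \frac{41809}{106}} = \sqrt{- \frac{993933}{2491}} = \frac{3 i \sqrt{275098567}}{2491}$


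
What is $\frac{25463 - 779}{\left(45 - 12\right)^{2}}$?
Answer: $\frac{68}{3} \approx 22.667$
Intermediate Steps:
$\frac{25463 - 779}{\left(45 - 12\right)^{2}} = \frac{25463 - 779}{33^{2}} = \frac{24684}{1089} = 24684 \cdot \frac{1}{1089} = \frac{68}{3}$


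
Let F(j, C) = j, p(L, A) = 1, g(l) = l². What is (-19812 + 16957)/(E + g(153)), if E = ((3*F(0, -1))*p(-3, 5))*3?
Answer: -2855/23409 ≈ -0.12196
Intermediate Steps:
E = 0 (E = ((3*0)*1)*3 = (0*1)*3 = 0*3 = 0)
(-19812 + 16957)/(E + g(153)) = (-19812 + 16957)/(0 + 153²) = -2855/(0 + 23409) = -2855/23409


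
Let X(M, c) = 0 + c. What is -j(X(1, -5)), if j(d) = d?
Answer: 5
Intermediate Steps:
X(M, c) = c
-j(X(1, -5)) = -1*(-5) = 5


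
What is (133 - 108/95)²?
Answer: 156925729/9025 ≈ 17388.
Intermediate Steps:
(133 - 108/95)² = (12527/95)² = 156925729/9025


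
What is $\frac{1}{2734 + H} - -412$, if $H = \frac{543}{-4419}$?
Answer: $\frac{1659125885}{4027001} \approx 412.0$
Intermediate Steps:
$H = - \frac{181}{1473}$ ($H = 543 \left(- \frac{1}{4419}\right) = - \frac{181}{1473} \approx -0.12288$)
$\frac{1}{2734 + H} - -412 = \frac{1}{2734 - \frac{181}{1473}} - -412 = \frac{1}{\frac{4027001}{1473}} + 412 = \frac{1473}{4027001} + 412 = \frac{1659125885}{4027001}$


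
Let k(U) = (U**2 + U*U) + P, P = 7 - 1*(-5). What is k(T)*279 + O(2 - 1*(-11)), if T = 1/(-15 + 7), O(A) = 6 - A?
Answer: 107191/32 ≈ 3349.7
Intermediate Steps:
P = 12 (P = 7 + 5 = 12)
T = -1/8 (T = 1/(-8) = -1/8 ≈ -0.12500)
k(U) = 12 + 2*U**2 (k(U) = (U**2 + U*U) + 12 = (U**2 + U**2) + 12 = 2*U**2 + 12 = 12 + 2*U**2)
k(T)*279 + O(2 - 1*(-11)) = (12 + 2*(-1/8)**2)*279 + (6 - (2 - 1*(-11))) = (12 + 2*(1/64))*279 + (6 - (2 + 11)) = (12 + 1/32)*279 + (6 - 1*13) = (385/32)*279 + (6 - 13) = 107415/32 - 7 = 107191/32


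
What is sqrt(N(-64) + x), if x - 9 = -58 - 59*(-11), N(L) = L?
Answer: 2*sqrt(134) ≈ 23.152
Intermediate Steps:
x = 600 (x = 9 + (-58 - 59*(-11)) = 9 + (-58 + 649) = 9 + 591 = 600)
sqrt(N(-64) + x) = sqrt(-64 + 600) = sqrt(536) = 2*sqrt(134)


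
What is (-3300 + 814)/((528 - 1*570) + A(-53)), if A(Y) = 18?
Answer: 1243/12 ≈ 103.58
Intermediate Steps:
(-3300 + 814)/((528 - 1*570) + A(-53)) = (-3300 + 814)/((528 - 1*570) + 18) = -2486/((528 - 570) + 18) = -2486/(-42 + 18) = -2486/(-24) = -2486*(-1/24) = 1243/12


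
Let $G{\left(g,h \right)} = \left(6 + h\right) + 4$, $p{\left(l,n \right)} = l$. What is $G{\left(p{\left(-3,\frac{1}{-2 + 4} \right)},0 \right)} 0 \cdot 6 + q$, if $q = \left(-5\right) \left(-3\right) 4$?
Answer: $60$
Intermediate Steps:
$q = 60$ ($q = 15 \cdot 4 = 60$)
$G{\left(g,h \right)} = 10 + h$
$G{\left(p{\left(-3,\frac{1}{-2 + 4} \right)},0 \right)} 0 \cdot 6 + q = \left(10 + 0\right) 0 \cdot 6 + 60 = 10 \cdot 0 + 60 = 0 + 60 = 60$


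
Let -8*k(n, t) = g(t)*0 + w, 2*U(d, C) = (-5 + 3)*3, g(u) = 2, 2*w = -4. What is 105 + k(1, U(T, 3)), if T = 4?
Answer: 421/4 ≈ 105.25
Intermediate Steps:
w = -2 (w = (1/2)*(-4) = -2)
U(d, C) = -3 (U(d, C) = ((-5 + 3)*3)/2 = (-2*3)/2 = (1/2)*(-6) = -3)
k(n, t) = 1/4 (k(n, t) = -(2*0 - 2)/8 = -(0 - 2)/8 = -1/8*(-2) = 1/4)
105 + k(1, U(T, 3)) = 105 + 1/4 = 421/4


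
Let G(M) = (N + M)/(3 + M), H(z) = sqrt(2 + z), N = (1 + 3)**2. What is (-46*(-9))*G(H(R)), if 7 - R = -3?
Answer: -4968 + 3588*sqrt(3) ≈ 1246.6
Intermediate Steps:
N = 16 (N = 4**2 = 16)
R = 10 (R = 7 - 1*(-3) = 7 + 3 = 10)
G(M) = (16 + M)/(3 + M)
(-46*(-9))*G(H(R)) = (-46*(-9))*((16 + sqrt(2 + 10))/(3 + sqrt(2 + 10))) = 414*((16 + sqrt(12))/(3 + sqrt(12))) = 414*((16 + 2*sqrt(3))/(3 + 2*sqrt(3))) = 414*(16 + 2*sqrt(3))/(3 + 2*sqrt(3))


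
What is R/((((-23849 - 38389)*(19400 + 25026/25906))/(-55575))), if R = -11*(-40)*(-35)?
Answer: -167968027500/236976572359 ≈ -0.70880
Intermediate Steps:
R = -15400 (R = 440*(-35) = -15400)
R/((((-23849 - 38389)*(19400 + 25026/25906))/(-55575))) = -15400*(-55575/((-23849 - 38389)*(19400 + 25026/25906))) = -15400*18525/(20746*(19400 + 25026*(1/25906))) = -15400*18525/(20746*(19400 + 12513/12953)) = -15400/(-62238*251300713/12953*(-1/55575)) = -15400/((-15640453775694/12953*(-1/55575))) = -15400/5213484591898/239954325 = -15400*239954325/5213484591898 = -167968027500/236976572359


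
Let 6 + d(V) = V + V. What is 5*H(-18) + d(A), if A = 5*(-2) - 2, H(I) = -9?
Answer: -75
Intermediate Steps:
A = -12 (A = -10 - 2 = -12)
d(V) = -6 + 2*V (d(V) = -6 + (V + V) = -6 + 2*V)
5*H(-18) + d(A) = 5*(-9) + (-6 + 2*(-12)) = -45 + (-6 - 24) = -45 - 30 = -75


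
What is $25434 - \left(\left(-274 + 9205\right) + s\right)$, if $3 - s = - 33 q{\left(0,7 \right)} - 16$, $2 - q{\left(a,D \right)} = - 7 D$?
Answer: $14801$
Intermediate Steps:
$q{\left(a,D \right)} = 2 + 7 D$ ($q{\left(a,D \right)} = 2 - - 7 D = 2 + 7 D$)
$s = 1702$ ($s = 3 - \left(- 33 \left(2 + 7 \cdot 7\right) - 16\right) = 3 - \left(- 33 \left(2 + 49\right) - 16\right) = 3 - \left(\left(-33\right) 51 - 16\right) = 3 - \left(-1683 - 16\right) = 3 - -1699 = 3 + 1699 = 1702$)
$25434 - \left(\left(-274 + 9205\right) + s\right) = 25434 - \left(\left(-274 + 9205\right) + 1702\right) = 25434 - \left(8931 + 1702\right) = 25434 - 10633 = 14801$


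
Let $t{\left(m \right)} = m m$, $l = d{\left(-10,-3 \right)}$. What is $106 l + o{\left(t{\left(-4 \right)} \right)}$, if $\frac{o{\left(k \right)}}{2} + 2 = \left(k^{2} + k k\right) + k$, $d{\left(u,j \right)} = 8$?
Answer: $1900$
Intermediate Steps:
$l = 8$
$t{\left(m \right)} = m^{2}$
$o{\left(k \right)} = -4 + 2 k + 4 k^{2}$ ($o{\left(k \right)} = -4 + 2 \left(\left(k^{2} + k k\right) + k\right) = -4 + 2 \left(\left(k^{2} + k^{2}\right) + k\right) = -4 + 2 \left(2 k^{2} + k\right) = -4 + 2 \left(k + 2 k^{2}\right) = -4 + \left(2 k + 4 k^{2}\right) = -4 + 2 k + 4 k^{2}$)
$106 l + o{\left(t{\left(-4 \right)} \right)} = 106 \cdot 8 + \left(-4 + 2 \left(-4\right)^{2} + 4 \left(\left(-4\right)^{2}\right)^{2}\right) = 848 + \left(-4 + 2 \cdot 16 + 4 \cdot 16^{2}\right) = 848 + \left(-4 + 32 + 4 \cdot 256\right) = 848 + \left(-4 + 32 + 1024\right) = 848 + 1052 = 1900$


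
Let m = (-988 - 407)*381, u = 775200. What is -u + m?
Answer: -1306695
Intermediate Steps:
m = -531495 (m = -1395*381 = -531495)
-u + m = -1*775200 - 531495 = -775200 - 531495 = -1306695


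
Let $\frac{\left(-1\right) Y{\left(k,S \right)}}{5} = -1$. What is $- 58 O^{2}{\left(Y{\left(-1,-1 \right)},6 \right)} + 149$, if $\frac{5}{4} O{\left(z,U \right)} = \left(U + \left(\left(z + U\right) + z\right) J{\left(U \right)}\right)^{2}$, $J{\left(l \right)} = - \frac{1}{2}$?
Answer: $- \frac{11123}{25} \approx -444.92$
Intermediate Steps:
$J{\left(l \right)} = - \frac{1}{2}$ ($J{\left(l \right)} = \left(-1\right) \frac{1}{2} = - \frac{1}{2}$)
$Y{\left(k,S \right)} = 5$ ($Y{\left(k,S \right)} = \left(-5\right) \left(-1\right) = 5$)
$O{\left(z,U \right)} = \frac{4 \left(\frac{U}{2} - z\right)^{2}}{5}$ ($O{\left(z,U \right)} = \frac{4 \left(U + \left(\left(z + U\right) + z\right) \left(- \frac{1}{2}\right)\right)^{2}}{5} = \frac{4 \left(U + \left(\left(U + z\right) + z\right) \left(- \frac{1}{2}\right)\right)^{2}}{5} = \frac{4 \left(U + \left(U + 2 z\right) \left(- \frac{1}{2}\right)\right)^{2}}{5} = \frac{4 \left(U - \left(z + \frac{U}{2}\right)\right)^{2}}{5} = \frac{4 \left(\frac{U}{2} - z\right)^{2}}{5}$)
$- 58 O^{2}{\left(Y{\left(-1,-1 \right)},6 \right)} + 149 = - 58 \left(\frac{\left(6 - 10\right)^{2}}{5}\right)^{2} + 149 = - 58 \left(\frac{\left(-4\right)^{2}}{5}\right)^{2} + 149 = - 58 \left(\frac{1}{5} \cdot 16\right)^{2} + 149 = - 58 \left(\frac{16}{5}\right)^{2} + 149 = \left(-58\right) \frac{256}{25} + 149 = - \frac{14848}{25} + 149 = - \frac{11123}{25}$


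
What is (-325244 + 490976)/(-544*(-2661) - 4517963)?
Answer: -165732/3070379 ≈ -0.053978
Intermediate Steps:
(-325244 + 490976)/(-544*(-2661) - 4517963) = 165732/(1447584 - 4517963) = 165732/(-3070379) = 165732*(-1/3070379) = -165732/3070379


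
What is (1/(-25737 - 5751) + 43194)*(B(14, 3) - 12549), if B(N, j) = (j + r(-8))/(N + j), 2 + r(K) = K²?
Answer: -72516060939707/133824 ≈ -5.4188e+8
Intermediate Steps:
r(K) = -2 + K²
B(N, j) = (62 + j)/(N + j) (B(N, j) = (j + (-2 + (-8)²))/(N + j) = (j + (-2 + 64))/(N + j) = (j + 62)/(N + j) = (62 + j)/(N + j))
(1/(-25737 - 5751) + 43194)*(B(14, 3) - 12549) = (1/(-25737 - 5751) + 43194)*((62 + 3)/(14 + 3) - 12549) = (1/(-31488) + 43194)*(65/17 - 12549) = (-1/31488 + 43194)*((1/17)*65 - 12549) = 1360092671*(65/17 - 12549)/31488 = (1360092671/31488)*(-213268/17) = -72516060939707/133824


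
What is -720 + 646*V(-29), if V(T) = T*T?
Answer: 542566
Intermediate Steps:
V(T) = T²
-720 + 646*V(-29) = -720 + 646*(-29)² = -720 + 646*841 = -720 + 543286 = 542566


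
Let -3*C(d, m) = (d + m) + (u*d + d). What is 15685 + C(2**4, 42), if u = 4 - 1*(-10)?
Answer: 46757/3 ≈ 15586.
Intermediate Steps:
u = 14 (u = 4 + 10 = 14)
C(d, m) = -16*d/3 - m/3 (C(d, m) = -((d + m) + (14*d + d))/3 = -((d + m) + 15*d)/3 = -(m + 16*d)/3 = -16*d/3 - m/3)
15685 + C(2**4, 42) = 15685 + (-16/3*2**4 - 1/3*42) = 15685 + (-16/3*16 - 14) = 15685 + (-256/3 - 14) = 15685 - 298/3 = 46757/3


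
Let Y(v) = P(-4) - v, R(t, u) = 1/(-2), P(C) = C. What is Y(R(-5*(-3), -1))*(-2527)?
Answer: 17689/2 ≈ 8844.5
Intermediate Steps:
R(t, u) = -½
Y(v) = -4 - v
Y(R(-5*(-3), -1))*(-2527) = (-4 - 1*(-½))*(-2527) = (-4 + ½)*(-2527) = -7/2*(-2527) = 17689/2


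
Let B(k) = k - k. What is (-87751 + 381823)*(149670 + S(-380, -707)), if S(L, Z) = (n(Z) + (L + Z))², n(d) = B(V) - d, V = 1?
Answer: 86477753040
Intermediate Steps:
B(k) = 0
n(d) = -d (n(d) = 0 - d = -d)
S(L, Z) = L² (S(L, Z) = (-Z + (L + Z))² = L²)
(-87751 + 381823)*(149670 + S(-380, -707)) = (-87751 + 381823)*(149670 + (-380)²) = 294072*(149670 + 144400) = 294072*294070 = 86477753040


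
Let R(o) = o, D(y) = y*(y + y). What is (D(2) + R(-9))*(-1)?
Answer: 1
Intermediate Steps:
D(y) = 2*y² (D(y) = y*(2*y) = 2*y²)
(D(2) + R(-9))*(-1) = (2*2² - 9)*(-1) = (2*4 - 9)*(-1) = (8 - 9)*(-1) = -1*(-1) = 1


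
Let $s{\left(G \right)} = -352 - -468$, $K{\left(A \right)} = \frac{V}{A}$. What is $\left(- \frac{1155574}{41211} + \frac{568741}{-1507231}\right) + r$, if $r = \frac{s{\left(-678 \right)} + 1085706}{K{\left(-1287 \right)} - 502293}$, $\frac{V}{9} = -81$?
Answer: $- \frac{22738655437268196766}{743591461179023523} \approx -30.579$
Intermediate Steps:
$V = -729$ ($V = 9 \left(-81\right) = -729$)
$K{\left(A \right)} = - \frac{729}{A}$
$s{\left(G \right)} = 116$ ($s{\left(G \right)} = -352 + 468 = 116$)
$r = - \frac{77636273}{35913909}$ ($r = \frac{116 + 1085706}{- \frac{729}{-1287} - 502293} = \frac{1085822}{\left(-729\right) \left(- \frac{1}{1287}\right) - 502293} = \frac{1085822}{\frac{81}{143} - 502293} = \frac{1085822}{- \frac{71827818}{143}} = 1085822 \left(- \frac{143}{71827818}\right) = - \frac{77636273}{35913909} \approx -2.1617$)
$\left(- \frac{1155574}{41211} + \frac{568741}{-1507231}\right) + r = \left(- \frac{1155574}{41211} + \frac{568741}{-1507231}\right) - \frac{77636273}{35913909} = \left(\left(-1155574\right) \frac{1}{41211} + 568741 \left(- \frac{1}{1507231}\right)\right) - \frac{77636273}{35913909} = \left(- \frac{1155574}{41211} - \frac{568741}{1507231}\right) - \frac{77636273}{35913909} = - \frac{1765155340945}{62114496741} - \frac{77636273}{35913909} = - \frac{22738655437268196766}{743591461179023523}$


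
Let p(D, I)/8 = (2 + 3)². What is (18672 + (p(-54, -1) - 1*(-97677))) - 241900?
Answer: -125351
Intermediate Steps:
p(D, I) = 200 (p(D, I) = 8*(2 + 3)² = 8*5² = 8*25 = 200)
(18672 + (p(-54, -1) - 1*(-97677))) - 241900 = (18672 + (200 - 1*(-97677))) - 241900 = (18672 + (200 + 97677)) - 241900 = (18672 + 97877) - 241900 = 116549 - 241900 = -125351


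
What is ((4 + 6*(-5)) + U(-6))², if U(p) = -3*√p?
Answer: 622 + 156*I*√6 ≈ 622.0 + 382.12*I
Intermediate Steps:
((4 + 6*(-5)) + U(-6))² = ((4 + 6*(-5)) - 3*I*√6)² = ((4 - 30) - 3*I*√6)² = (-26 - 3*I*√6)²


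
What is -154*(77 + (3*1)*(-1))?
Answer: -11396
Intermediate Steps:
-154*(77 + (3*1)*(-1)) = -154*(77 + 3*(-1)) = -154*(77 - 3) = -154*74 = -11396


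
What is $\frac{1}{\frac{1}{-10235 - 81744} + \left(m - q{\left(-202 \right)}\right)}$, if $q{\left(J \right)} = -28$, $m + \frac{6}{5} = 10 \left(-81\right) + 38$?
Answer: $- \frac{459895}{342713759} \approx -0.0013419$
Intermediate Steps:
$m = - \frac{3866}{5}$ ($m = - \frac{6}{5} + \left(10 \left(-81\right) + 38\right) = - \frac{6}{5} + \left(-810 + 38\right) = - \frac{6}{5} - 772 = - \frac{3866}{5} \approx -773.2$)
$\frac{1}{\frac{1}{-10235 - 81744} + \left(m - q{\left(-202 \right)}\right)} = \frac{1}{\frac{1}{-10235 - 81744} - \frac{3726}{5}} = \frac{1}{\frac{1}{-91979} + \left(- \frac{3866}{5} + 28\right)} = \frac{1}{- \frac{1}{91979} - \frac{3726}{5}} = \frac{1}{- \frac{342713759}{459895}} = - \frac{459895}{342713759}$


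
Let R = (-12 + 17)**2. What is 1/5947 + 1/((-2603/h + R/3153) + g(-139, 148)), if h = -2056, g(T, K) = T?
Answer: -37659013603/5309590388471 ≈ -0.0070926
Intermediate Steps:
R = 25 (R = 5**2 = 25)
1/5947 + 1/((-2603/h + R/3153) + g(-139, 148)) = 1/5947 + 1/((-2603/(-2056) + 25/3153) - 139) = 1/5947 + 1/((-2603*(-1/2056) + 25*(1/3153)) - 139) = 1/5947 + 1/((2603/2056 + 25/3153) - 139) = 1/5947 + 1/(8258659/6482568 - 139) = 1/5947 + 1/(-892818293/6482568) = 1/5947 - 6482568/892818293 = -37659013603/5309590388471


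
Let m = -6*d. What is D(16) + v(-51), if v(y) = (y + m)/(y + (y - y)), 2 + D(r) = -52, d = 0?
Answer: -53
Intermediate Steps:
m = 0 (m = -6*0 = 0)
D(r) = -54 (D(r) = -2 - 52 = -54)
v(y) = 1 (v(y) = (y + 0)/(y + (y - y)) = y/(y + 0) = y/y = 1)
D(16) + v(-51) = -54 + 1 = -53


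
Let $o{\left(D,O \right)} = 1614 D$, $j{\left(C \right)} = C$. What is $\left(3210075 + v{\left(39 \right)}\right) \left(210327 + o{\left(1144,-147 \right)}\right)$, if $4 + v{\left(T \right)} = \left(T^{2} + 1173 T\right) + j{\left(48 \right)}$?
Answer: $6699607910541$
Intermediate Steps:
$v{\left(T \right)} = 44 + T^{2} + 1173 T$ ($v{\left(T \right)} = -4 + \left(\left(T^{2} + 1173 T\right) + 48\right) = -4 + \left(48 + T^{2} + 1173 T\right) = 44 + T^{2} + 1173 T$)
$\left(3210075 + v{\left(39 \right)}\right) \left(210327 + o{\left(1144,-147 \right)}\right) = \left(3210075 + \left(44 + 39^{2} + 1173 \cdot 39\right)\right) \left(210327 + 1614 \cdot 1144\right) = \left(3210075 + \left(44 + 1521 + 45747\right)\right) \left(210327 + 1846416\right) = \left(3210075 + 47312\right) 2056743 = 3257387 \cdot 2056743 = 6699607910541$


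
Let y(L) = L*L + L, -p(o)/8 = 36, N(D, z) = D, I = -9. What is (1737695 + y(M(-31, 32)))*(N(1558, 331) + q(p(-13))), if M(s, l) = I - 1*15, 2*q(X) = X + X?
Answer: 2207573690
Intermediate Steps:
p(o) = -288 (p(o) = -8*36 = -288)
q(X) = X (q(X) = (X + X)/2 = (2*X)/2 = X)
M(s, l) = -24 (M(s, l) = -9 - 1*15 = -9 - 15 = -24)
y(L) = L + L² (y(L) = L² + L = L + L²)
(1737695 + y(M(-31, 32)))*(N(1558, 331) + q(p(-13))) = (1737695 - 24*(1 - 24))*(1558 - 288) = (1737695 - 24*(-23))*1270 = (1737695 + 552)*1270 = 1738247*1270 = 2207573690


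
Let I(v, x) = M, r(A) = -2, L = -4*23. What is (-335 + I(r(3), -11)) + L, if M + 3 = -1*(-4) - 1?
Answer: -427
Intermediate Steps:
M = 0 (M = -3 + (-1*(-4) - 1) = -3 + (4 - 1) = -3 + 3 = 0)
L = -92
I(v, x) = 0
(-335 + I(r(3), -11)) + L = (-335 + 0) - 92 = -335 - 92 = -427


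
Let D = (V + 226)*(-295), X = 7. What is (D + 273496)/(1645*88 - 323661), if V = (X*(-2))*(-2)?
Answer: -198566/178901 ≈ -1.1099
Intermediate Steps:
V = 28 (V = (7*(-2))*(-2) = -14*(-2) = 28)
D = -74930 (D = (28 + 226)*(-295) = 254*(-295) = -74930)
(D + 273496)/(1645*88 - 323661) = (-74930 + 273496)/(1645*88 - 323661) = 198566/(144760 - 323661) = 198566/(-178901) = 198566*(-1/178901) = -198566/178901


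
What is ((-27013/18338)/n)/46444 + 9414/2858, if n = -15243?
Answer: 3594573031070897/1091277853867752 ≈ 3.2939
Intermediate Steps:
((-27013/18338)/n)/46444 + 9414/2858 = (-27013/18338/(-15243))/46444 + 9414/2858 = (-27013*1/18338*(-1/15243))*(1/46444) + 9414*(1/2858) = -27013/18338*(-1/15243)*(1/46444) + 4707/1429 = (27013/279526134)*(1/46444) + 4707/1429 = 1589/763665398088 + 4707/1429 = 3594573031070897/1091277853867752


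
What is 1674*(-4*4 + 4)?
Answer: -20088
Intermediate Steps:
1674*(-4*4 + 4) = 1674*(-16 + 4) = 1674*(-12) = -20088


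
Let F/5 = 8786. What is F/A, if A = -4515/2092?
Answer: -18380312/903 ≈ -20355.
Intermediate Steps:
F = 43930 (F = 5*8786 = 43930)
A = -4515/2092 (A = -4515*1/2092 = -4515/2092 ≈ -2.1582)
F/A = 43930/(-4515/2092) = 43930*(-2092/4515) = -18380312/903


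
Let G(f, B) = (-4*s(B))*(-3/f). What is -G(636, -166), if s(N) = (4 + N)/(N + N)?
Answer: -81/8798 ≈ -0.0092066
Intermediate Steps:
s(N) = (4 + N)/(2*N) (s(N) = (4 + N)/((2*N)) = (4 + N)*(1/(2*N)) = (4 + N)/(2*N))
G(f, B) = 6*(4 + B)/(B*f) (G(f, B) = (-2*(4 + B)/B)*(-3/f) = 6*(4 + B)/(B*f))
-G(636, -166) = -6*(4 - 166)/((-166)*636) = -6*(-1)*(-162)/(166*636) = -1*81/8798 = -81/8798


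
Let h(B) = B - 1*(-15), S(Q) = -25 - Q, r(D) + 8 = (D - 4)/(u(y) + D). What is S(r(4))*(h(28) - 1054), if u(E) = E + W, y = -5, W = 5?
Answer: 17187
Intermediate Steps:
u(E) = 5 + E (u(E) = E + 5 = 5 + E)
r(D) = -8 + (-4 + D)/D (r(D) = -8 + (D - 4)/((5 - 5) + D) = -8 + (-4 + D)/(0 + D) = -8 + (-4 + D)/D)
h(B) = 15 + B (h(B) = B + 15 = 15 + B)
S(r(4))*(h(28) - 1054) = (-25 - (-7 - 4/4))*((15 + 28) - 1054) = (-25 - (-7 - 4*¼))*(43 - 1054) = (-25 - (-7 - 1))*(-1011) = (-25 - 1*(-8))*(-1011) = (-25 + 8)*(-1011) = -17*(-1011) = 17187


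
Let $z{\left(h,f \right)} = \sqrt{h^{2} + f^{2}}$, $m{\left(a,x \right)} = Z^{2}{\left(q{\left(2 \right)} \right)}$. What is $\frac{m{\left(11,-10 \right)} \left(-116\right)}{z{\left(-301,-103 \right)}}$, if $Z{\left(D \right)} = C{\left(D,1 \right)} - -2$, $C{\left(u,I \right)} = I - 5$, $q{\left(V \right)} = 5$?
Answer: $- \frac{8 \sqrt{101210}}{1745} \approx -1.4585$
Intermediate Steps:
$C{\left(u,I \right)} = -5 + I$
$Z{\left(D \right)} = -2$ ($Z{\left(D \right)} = \left(-5 + 1\right) - -2 = -4 + 2 = -2$)
$m{\left(a,x \right)} = 4$ ($m{\left(a,x \right)} = \left(-2\right)^{2} = 4$)
$z{\left(h,f \right)} = \sqrt{f^{2} + h^{2}}$
$\frac{m{\left(11,-10 \right)} \left(-116\right)}{z{\left(-301,-103 \right)}} = \frac{4 \left(-116\right)}{\sqrt{\left(-103\right)^{2} + \left(-301\right)^{2}}} = - \frac{464}{\sqrt{10609 + 90601}} = - \frac{464}{\sqrt{101210}} = - 464 \frac{\sqrt{101210}}{101210} = - \frac{8 \sqrt{101210}}{1745}$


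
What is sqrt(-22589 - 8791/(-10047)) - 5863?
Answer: -5863 + 2*I*sqrt(570023808981)/10047 ≈ -5863.0 + 150.29*I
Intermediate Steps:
sqrt(-22589 - 8791/(-10047)) - 5863 = sqrt(-22589 - 8791*(-1/10047)) - 5863 = sqrt(-22589 + 8791/10047) - 5863 = sqrt(-226942892/10047) - 5863 = 2*I*sqrt(570023808981)/10047 - 5863 = -5863 + 2*I*sqrt(570023808981)/10047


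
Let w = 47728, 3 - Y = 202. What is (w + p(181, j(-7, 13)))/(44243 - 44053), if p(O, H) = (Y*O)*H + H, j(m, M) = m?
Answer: 149927/95 ≈ 1578.2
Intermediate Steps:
Y = -199 (Y = 3 - 1*202 = 3 - 202 = -199)
p(O, H) = H - 199*H*O (p(O, H) = (-199*O)*H + H = -199*H*O + H = H - 199*H*O)
(w + p(181, j(-7, 13)))/(44243 - 44053) = (47728 - 7*(1 - 199*181))/(44243 - 44053) = (47728 - 7*(1 - 36019))/190 = (47728 - 7*(-36018))*(1/190) = (47728 + 252126)*(1/190) = 299854*(1/190) = 149927/95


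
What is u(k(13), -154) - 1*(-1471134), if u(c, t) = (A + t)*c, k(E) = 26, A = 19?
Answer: 1467624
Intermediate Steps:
u(c, t) = c*(19 + t) (u(c, t) = (19 + t)*c = c*(19 + t))
u(k(13), -154) - 1*(-1471134) = 26*(19 - 154) - 1*(-1471134) = 26*(-135) + 1471134 = -3510 + 1471134 = 1467624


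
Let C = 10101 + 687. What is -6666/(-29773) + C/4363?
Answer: 350274882/129899599 ≈ 2.6965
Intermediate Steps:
C = 10788
-6666/(-29773) + C/4363 = -6666/(-29773) + 10788/4363 = -6666*(-1/29773) + 10788*(1/4363) = 6666/29773 + 10788/4363 = 350274882/129899599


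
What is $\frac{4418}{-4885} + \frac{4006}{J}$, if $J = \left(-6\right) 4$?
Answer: $- \frac{9837671}{58620} \approx -167.82$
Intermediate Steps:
$J = -24$
$\frac{4418}{-4885} + \frac{4006}{J} = \frac{4418}{-4885} + \frac{4006}{-24} = 4418 \left(- \frac{1}{4885}\right) + 4006 \left(- \frac{1}{24}\right) = - \frac{4418}{4885} - \frac{2003}{12} = - \frac{9837671}{58620}$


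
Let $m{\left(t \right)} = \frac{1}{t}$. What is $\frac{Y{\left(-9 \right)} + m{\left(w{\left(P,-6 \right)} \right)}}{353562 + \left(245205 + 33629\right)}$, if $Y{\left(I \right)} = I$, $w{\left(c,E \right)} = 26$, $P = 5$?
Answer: $- \frac{233}{16442296} \approx -1.4171 \cdot 10^{-5}$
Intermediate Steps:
$\frac{Y{\left(-9 \right)} + m{\left(w{\left(P,-6 \right)} \right)}}{353562 + \left(245205 + 33629\right)} = \frac{-9 + \frac{1}{26}}{353562 + \left(245205 + 33629\right)} = \frac{-9 + \frac{1}{26}}{353562 + 278834} = - \frac{233}{26 \cdot 632396} = \left(- \frac{233}{26}\right) \frac{1}{632396} = - \frac{233}{16442296}$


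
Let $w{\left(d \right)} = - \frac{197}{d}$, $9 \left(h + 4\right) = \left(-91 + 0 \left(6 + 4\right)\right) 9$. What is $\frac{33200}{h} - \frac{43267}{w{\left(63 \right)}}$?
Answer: $\frac{50482519}{3743} \approx 13487.0$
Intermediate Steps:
$h = -95$ ($h = -4 + \frac{\left(-91 + 0 \left(6 + 4\right)\right) 9}{9} = -4 + \frac{\left(-91 + 0 \cdot 10\right) 9}{9} = -4 + \frac{\left(-91 + 0\right) 9}{9} = -4 + \frac{\left(-91\right) 9}{9} = -4 + \frac{1}{9} \left(-819\right) = -4 - 91 = -95$)
$\frac{33200}{h} - \frac{43267}{w{\left(63 \right)}} = \frac{33200}{-95} - \frac{43267}{\left(-197\right) \frac{1}{63}} = 33200 \left(- \frac{1}{95}\right) - \frac{43267}{\left(-197\right) \frac{1}{63}} = - \frac{6640}{19} - \frac{43267}{- \frac{197}{63}} = - \frac{6640}{19} - - \frac{2725821}{197} = - \frac{6640}{19} + \frac{2725821}{197} = \frac{50482519}{3743}$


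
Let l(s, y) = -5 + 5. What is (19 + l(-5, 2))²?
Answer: 361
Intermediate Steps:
l(s, y) = 0
(19 + l(-5, 2))² = (19 + 0)² = 19² = 361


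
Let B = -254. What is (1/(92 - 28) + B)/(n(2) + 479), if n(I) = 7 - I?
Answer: -16255/30976 ≈ -0.52476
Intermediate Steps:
(1/(92 - 28) + B)/(n(2) + 479) = (1/(92 - 28) - 254)/((7 - 1*2) + 479) = (1/64 - 254)/((7 - 2) + 479) = (1/64 - 254)/(5 + 479) = -16255/64/484 = -16255/64*1/484 = -16255/30976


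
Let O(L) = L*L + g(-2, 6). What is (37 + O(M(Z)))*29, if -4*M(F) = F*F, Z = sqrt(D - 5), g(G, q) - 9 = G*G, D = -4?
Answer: 25549/16 ≈ 1596.8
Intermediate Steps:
g(G, q) = 9 + G**2 (g(G, q) = 9 + G*G = 9 + G**2)
Z = 3*I (Z = sqrt(-4 - 5) = sqrt(-9) = 3*I ≈ 3.0*I)
M(F) = -F**2/4 (M(F) = -F*F/4 = -F**2/4)
O(L) = 13 + L**2 (O(L) = L*L + (9 + (-2)**2) = L**2 + (9 + 4) = L**2 + 13 = 13 + L**2)
(37 + O(M(Z)))*29 = (37 + (13 + (-(3*I)**2/4)**2))*29 = (37 + (13 + (-1/4*(-9))**2))*29 = (37 + (13 + (9/4)**2))*29 = (37 + (13 + 81/16))*29 = (37 + 289/16)*29 = (881/16)*29 = 25549/16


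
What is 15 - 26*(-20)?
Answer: 535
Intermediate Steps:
15 - 26*(-20) = 15 + 520 = 535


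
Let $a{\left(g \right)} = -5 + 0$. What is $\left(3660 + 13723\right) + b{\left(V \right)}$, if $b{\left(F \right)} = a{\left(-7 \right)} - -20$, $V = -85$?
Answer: $17398$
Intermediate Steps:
$a{\left(g \right)} = -5$
$b{\left(F \right)} = 15$ ($b{\left(F \right)} = -5 - -20 = -5 + 20 = 15$)
$\left(3660 + 13723\right) + b{\left(V \right)} = \left(3660 + 13723\right) + 15 = 17383 + 15 = 17398$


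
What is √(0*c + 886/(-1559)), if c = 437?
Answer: I*√1381274/1559 ≈ 0.75387*I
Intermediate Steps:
√(0*c + 886/(-1559)) = √(0*437 + 886/(-1559)) = √(0 + 886*(-1/1559)) = √(0 - 886/1559) = √(-886/1559) = I*√1381274/1559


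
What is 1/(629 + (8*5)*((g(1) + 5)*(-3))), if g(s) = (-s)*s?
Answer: 1/149 ≈ 0.0067114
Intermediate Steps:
g(s) = -s²
1/(629 + (8*5)*((g(1) + 5)*(-3))) = 1/(629 + (8*5)*((-1*1² + 5)*(-3))) = 1/(629 + 40*((-1*1 + 5)*(-3))) = 1/(629 + 40*((-1 + 5)*(-3))) = 1/(629 + 40*(4*(-3))) = 1/(629 + 40*(-12)) = 1/(629 - 480) = 1/149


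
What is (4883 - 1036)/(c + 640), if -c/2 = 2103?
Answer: -3847/3566 ≈ -1.0788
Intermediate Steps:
c = -4206 (c = -2*2103 = -4206)
(4883 - 1036)/(c + 640) = (4883 - 1036)/(-4206 + 640) = 3847/(-3566) = 3847*(-1/3566) = -3847/3566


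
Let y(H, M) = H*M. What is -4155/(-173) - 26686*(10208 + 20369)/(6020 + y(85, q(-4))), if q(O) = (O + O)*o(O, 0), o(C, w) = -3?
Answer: -70565336953/697190 ≈ -1.0121e+5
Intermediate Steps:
q(O) = -6*O (q(O) = (O + O)*(-3) = (2*O)*(-3) = -6*O)
-4155/(-173) - 26686*(10208 + 20369)/(6020 + y(85, q(-4))) = -4155/(-173) - 26686*(10208 + 20369)/(6020 + 85*(-6*(-4))) = -4155*(-1/173) - 26686*30577/(6020 + 85*24) = 4155/173 - 26686*30577/(6020 + 2040) = 4155/173 - 26686/(8060*(1/30577)) = 4155/173 - 26686/8060/30577 = 4155/173 - 26686*30577/8060 = 4155/173 - 407988911/4030 = -70565336953/697190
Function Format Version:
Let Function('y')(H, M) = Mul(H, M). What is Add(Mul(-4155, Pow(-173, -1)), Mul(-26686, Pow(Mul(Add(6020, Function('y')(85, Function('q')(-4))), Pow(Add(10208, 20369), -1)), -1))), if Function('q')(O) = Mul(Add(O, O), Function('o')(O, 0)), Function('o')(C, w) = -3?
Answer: Rational(-70565336953, 697190) ≈ -1.0121e+5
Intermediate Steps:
Function('q')(O) = Mul(-6, O) (Function('q')(O) = Mul(Add(O, O), -3) = Mul(Mul(2, O), -3) = Mul(-6, O))
Add(Mul(-4155, Pow(-173, -1)), Mul(-26686, Pow(Mul(Add(6020, Function('y')(85, Function('q')(-4))), Pow(Add(10208, 20369), -1)), -1))) = Add(Mul(-4155, Pow(-173, -1)), Mul(-26686, Pow(Mul(Add(6020, Mul(85, Mul(-6, -4))), Pow(Add(10208, 20369), -1)), -1))) = Add(Mul(-4155, Rational(-1, 173)), Mul(-26686, Pow(Mul(Add(6020, Mul(85, 24)), Pow(30577, -1)), -1))) = Add(Rational(4155, 173), Mul(-26686, Pow(Mul(Add(6020, 2040), Rational(1, 30577)), -1))) = Add(Rational(4155, 173), Mul(-26686, Pow(Mul(8060, Rational(1, 30577)), -1))) = Add(Rational(4155, 173), Mul(-26686, Pow(Rational(8060, 30577), -1))) = Add(Rational(4155, 173), Mul(-26686, Rational(30577, 8060))) = Add(Rational(4155, 173), Rational(-407988911, 4030)) = Rational(-70565336953, 697190)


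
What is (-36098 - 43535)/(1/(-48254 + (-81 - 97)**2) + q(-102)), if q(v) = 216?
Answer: -1319518810/3579119 ≈ -368.67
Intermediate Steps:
(-36098 - 43535)/(1/(-48254 + (-81 - 97)**2) + q(-102)) = (-36098 - 43535)/(1/(-48254 + (-81 - 97)**2) + 216) = -79633/(1/(-48254 + (-178)**2) + 216) = -79633/(1/(-48254 + 31684) + 216) = -79633/(1/(-16570) + 216) = -79633/(-1/16570 + 216) = -79633/3579119/16570 = -79633*16570/3579119 = -1319518810/3579119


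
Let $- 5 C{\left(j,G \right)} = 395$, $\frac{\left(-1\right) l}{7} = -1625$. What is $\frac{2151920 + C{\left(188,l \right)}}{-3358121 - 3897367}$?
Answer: $- \frac{2151841}{7255488} \approx -0.29658$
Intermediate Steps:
$l = 11375$ ($l = \left(-7\right) \left(-1625\right) = 11375$)
$C{\left(j,G \right)} = -79$ ($C{\left(j,G \right)} = \left(- \frac{1}{5}\right) 395 = -79$)
$\frac{2151920 + C{\left(188,l \right)}}{-3358121 - 3897367} = \frac{2151920 - 79}{-3358121 - 3897367} = \frac{2151841}{-7255488} = 2151841 \left(- \frac{1}{7255488}\right) = - \frac{2151841}{7255488}$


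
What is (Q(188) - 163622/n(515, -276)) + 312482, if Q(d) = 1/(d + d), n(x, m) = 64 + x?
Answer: 67967060035/217704 ≈ 3.1220e+5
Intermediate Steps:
Q(d) = 1/(2*d)
(Q(188) - 163622/n(515, -276)) + 312482 = ((½)/188 - 163622/(64 + 515)) + 312482 = ((½)*(1/188) - 163622/579) + 312482 = (1/376 - 163622*1/579) + 312482 = (1/376 - 163622/579) + 312482 = -61521293/217704 + 312482 = 67967060035/217704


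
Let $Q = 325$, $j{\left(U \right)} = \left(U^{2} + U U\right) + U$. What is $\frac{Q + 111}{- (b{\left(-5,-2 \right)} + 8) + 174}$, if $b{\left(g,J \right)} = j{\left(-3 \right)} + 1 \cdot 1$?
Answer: $\frac{218}{75} \approx 2.9067$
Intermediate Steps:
$j{\left(U \right)} = U + 2 U^{2}$ ($j{\left(U \right)} = \left(U^{2} + U^{2}\right) + U = 2 U^{2} + U = U + 2 U^{2}$)
$b{\left(g,J \right)} = 16$ ($b{\left(g,J \right)} = - 3 \left(1 + 2 \left(-3\right)\right) + 1 \cdot 1 = - 3 \left(1 - 6\right) + 1 = \left(-3\right) \left(-5\right) + 1 = 15 + 1 = 16$)
$\frac{Q + 111}{- (b{\left(-5,-2 \right)} + 8) + 174} = \frac{325 + 111}{- (16 + 8) + 174} = \frac{436}{\left(-1\right) 24 + 174} = \frac{436}{-24 + 174} = \frac{436}{150} = 436 \cdot \frac{1}{150} = \frac{218}{75}$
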